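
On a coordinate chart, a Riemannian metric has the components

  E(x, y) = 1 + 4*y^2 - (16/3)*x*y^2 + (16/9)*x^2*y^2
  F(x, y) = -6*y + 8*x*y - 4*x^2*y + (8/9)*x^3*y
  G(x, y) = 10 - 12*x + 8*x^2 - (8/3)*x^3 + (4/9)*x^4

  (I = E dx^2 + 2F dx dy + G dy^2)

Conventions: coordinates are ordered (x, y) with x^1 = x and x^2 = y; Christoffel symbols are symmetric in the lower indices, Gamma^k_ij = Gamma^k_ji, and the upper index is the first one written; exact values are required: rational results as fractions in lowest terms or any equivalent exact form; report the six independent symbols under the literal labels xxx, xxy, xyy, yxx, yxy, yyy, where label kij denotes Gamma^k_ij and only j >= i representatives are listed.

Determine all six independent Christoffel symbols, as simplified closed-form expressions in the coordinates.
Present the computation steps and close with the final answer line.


E = 1 + 4*y^2 - (16/3)*x*y^2 + (16/9)*x^2*y^2; F = -6*y + 8*x*y - 4*x^2*y + (8/9)*x^3*y; G = 10 - 12*x + 8*x^2 - (8/3)*x^3 + (4/9)*x^4
Gamma^k_ij = (1/2) g^{kl} (d_i g_jl + d_j g_il - d_l g_ij), with g^inv = (1/(EG-F^2)) [[G, -F], [-F, E]]
first partials: E_x = -(16/3)*y^2 + (32/9)*x*y^2, E_y = 8*y - (32/3)*x*y + (32/9)*x^2*y, F_x = 8*y - 8*x*y + (8/3)*x^2*y, F_y = -6 + 8*x - 4*x^2 + (8/9)*x^3, G_x = -12 + 16*x - 8*x^2 + (16/9)*x^3, G_y = 0
D = EG - F^2 = 10 - 12*x + 4*y^2 + 8*x^2 - (16/3)*x*y^2 - (8/3)*x^3 + (16/9)*x^2*y^2 + (4/9)*x^4
expanded: Gamma^x_xx = (G E_x - 2F F_x + F E_y)/(2D), Gamma^x_xy = (G E_y - F G_x)/(2D), Gamma^x_yy = (2G F_y - G G_x - F G_y)/(2D), Gamma^y_xx = (2E F_x - E E_y - F E_x)/(2D), Gamma^y_xy = (E G_x - F E_y)/(2D), Gamma^y_yy = (E G_y - 2F F_y + F G_x)/(2D); substitute and cancel common factors

Answer: Gamma_xxx = (8*x*y^2 - 12*y^2)/(2*x^4 - 12*x^3 + 8*x^2*y^2 + 36*x^2 - 24*x*y^2 - 54*x + 18*y^2 + 45), Gamma_xxy = (8*x^2*y - 24*x*y + 18*y)/(2*x^4 - 12*x^3 + 8*x^2*y^2 + 36*x^2 - 24*x*y^2 - 54*x + 18*y^2 + 45), Gamma_xyy = 0, Gamma_yxx = (4*x^2*y - 12*x*y + 18*y)/(2*x^4 - 12*x^3 + 8*x^2*y^2 + 36*x^2 - 24*x*y^2 - 54*x + 18*y^2 + 45), Gamma_yxy = (4*x^3 - 18*x^2 + 36*x - 27)/(2*x^4 - 12*x^3 + 8*x^2*y^2 + 36*x^2 - 24*x*y^2 - 54*x + 18*y^2 + 45), Gamma_yyy = 0


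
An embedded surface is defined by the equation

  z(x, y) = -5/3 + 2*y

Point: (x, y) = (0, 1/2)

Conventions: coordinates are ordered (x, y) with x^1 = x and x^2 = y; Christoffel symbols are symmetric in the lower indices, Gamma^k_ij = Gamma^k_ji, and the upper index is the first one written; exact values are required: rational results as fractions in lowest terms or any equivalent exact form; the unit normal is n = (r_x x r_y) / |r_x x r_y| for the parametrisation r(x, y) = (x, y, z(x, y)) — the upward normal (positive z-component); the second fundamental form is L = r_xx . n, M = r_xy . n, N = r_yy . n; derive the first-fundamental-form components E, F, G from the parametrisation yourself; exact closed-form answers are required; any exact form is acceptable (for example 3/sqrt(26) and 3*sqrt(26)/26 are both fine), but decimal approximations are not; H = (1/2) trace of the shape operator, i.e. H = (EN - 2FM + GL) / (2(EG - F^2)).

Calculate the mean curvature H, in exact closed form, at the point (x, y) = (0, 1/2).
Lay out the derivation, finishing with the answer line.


z_x = 0, z_y = 2, z_xx = 0, z_xy = 0, z_yy = 0
E = 1, F = 0, G = 5; answer radicand W^2 = 5
unnormalised second-form numerators: l = 0, m = 0, n = 0; L = l/sqrt(5), and similarly M = m/sqrt(W^2), N = n/sqrt(W^2)
H = (E*n - 2*F*m + G*l) / (2*(EG - F^2)*sqrt(W^2)); E*n - 2*F*m + G*l = 0, EG - F^2 = 5, so H = (0)/sqrt(5)

Answer: H = 0


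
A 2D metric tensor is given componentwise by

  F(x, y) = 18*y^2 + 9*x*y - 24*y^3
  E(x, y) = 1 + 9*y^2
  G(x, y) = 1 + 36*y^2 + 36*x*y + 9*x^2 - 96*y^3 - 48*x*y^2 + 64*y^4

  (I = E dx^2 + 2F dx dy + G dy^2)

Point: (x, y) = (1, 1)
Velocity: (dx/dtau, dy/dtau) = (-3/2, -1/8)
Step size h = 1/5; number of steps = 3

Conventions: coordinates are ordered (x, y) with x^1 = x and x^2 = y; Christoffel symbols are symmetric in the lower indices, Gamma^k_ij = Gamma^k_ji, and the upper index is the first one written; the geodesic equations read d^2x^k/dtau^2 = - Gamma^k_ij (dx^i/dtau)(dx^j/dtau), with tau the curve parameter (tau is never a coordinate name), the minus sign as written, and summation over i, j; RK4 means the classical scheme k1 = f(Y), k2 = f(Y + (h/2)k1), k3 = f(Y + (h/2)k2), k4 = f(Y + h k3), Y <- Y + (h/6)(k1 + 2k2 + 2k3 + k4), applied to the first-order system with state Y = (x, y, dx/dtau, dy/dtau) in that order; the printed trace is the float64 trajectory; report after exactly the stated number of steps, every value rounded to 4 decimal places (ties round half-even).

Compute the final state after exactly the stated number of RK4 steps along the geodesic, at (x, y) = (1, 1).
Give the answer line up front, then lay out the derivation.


Answer: x = 0.0417, y = 0.9194, dx/dtau = -1.7005, dy/dtau = -0.1205

f(Y) = (dx/dtau, dy/dtau, -Gamma^x_ij Y'^i Y'^j, -Gamma^y_ij Y'^i Y'^j) with the Gammas evaluated at the stage position; h = 0.200000; intermediate values shown to 6 dp
step 0: x = 1.0000, y = 1.0000, dx/dtau = -1.5000, dy/dtau = -0.1250
step 1:
  k1: at (x, y) = (1.000000, 1.000000), (dx/dtau, dy/dtau) = (-1.500000, -0.125000); Gamma_xxx = 0.000000, Gamma_xxy = 0.818182, Gamma_xyy = -2.727273, Gamma_yxx = 0.000000, Gamma_yxy = 0.272727, Gamma_yyy = -0.909091; k1 = (-1.500000, -0.125000, -0.264205, -0.088068)
  k2: at (x, y) = (0.850000, 0.987500), (dx/dtau, dy/dtau) = (-1.526420, -0.133807); Gamma_xxx = 0.000000, Gamma_xxy = 0.868739, Gamma_xyy = -2.837881, Gamma_yxx = 0.000000, Gamma_yxy = 0.197574, Gamma_yyy = -0.645408; k2 = (-1.526420, -0.133807, -0.304062, -0.069152)
  k3: at (x, y) = (0.847358, 0.986619), (dx/dtau, dy/dtau) = (-1.530406, -0.131915); Gamma_xxx = 0.000000, Gamma_xxy = 0.869214, Gamma_xyy = -2.835349, Gamma_yxx = 0.000000, Gamma_yxy = 0.198063, Gamma_yyy = -0.646077; k3 = (-1.530406, -0.131915, -0.301621, -0.068729)
  k4: at (x, y) = (0.693919, 0.973617), (dx/dtau, dy/dtau) = (-1.560324, -0.138746); Gamma_xxx = 0.000000, Gamma_xxy = 0.908321, Gamma_xyy = -2.899926, Gamma_yxx = 0.000000, Gamma_yxy = 0.105738, Gamma_yyy = -0.337582; k4 = (-1.560324, -0.138746, -0.337457, -0.039284)
  Y <- Y + (h/6)(k1 + 2k2 + 2k3 + k4): x = 0.6942, y = 0.9735, dx/dtau = -1.5604, dy/dtau = -0.1384
step 2:
  k1: at (x, y) = (0.694201, 0.973494), (dx/dtau, dy/dtau) = (-1.560434, -0.138437); Gamma_xxx = 0.000000, Gamma_xxy = 0.908279, Gamma_xyy = -2.899195, Gamma_yxx = 0.000000, Gamma_yxy = 0.106377, Gamma_yyy = -0.339552; k1 = (-1.560434, -0.138437, -0.336854, -0.039452)
  k2: at (x, y) = (0.538157, 0.959650), (dx/dtau, dy/dtau) = (-1.594120, -0.142382); Gamma_xxx = 0.000000, Gamma_xxy = 0.929856, Gamma_xyy = -2.899414, Gamma_yxx = 0.000000, Gamma_yxy = 0.001598, Gamma_yyy = -0.004982; k2 = (-1.594120, -0.142382, -0.363328, -0.000624)
  k3: at (x, y) = (0.534789, 0.959255), (dx/dtau, dy/dtau) = (-1.596767, -0.138500); Gamma_xxx = 0.000000, Gamma_xxy = 0.930158, Gamma_xyy = -2.898399, Gamma_yxx = 0.000000, Gamma_yxy = -0.000475, Gamma_yyy = 0.001480; k3 = (-1.596767, -0.138500, -0.355814, 0.000182)
  k4: at (x, y) = (0.374847, 0.945794), (dx/dtau, dy/dtau) = (-1.631597, -0.138401); Gamma_xxx = 0.000000, Gamma_xxy = 0.927440, Gamma_xyy = -2.823342, Gamma_yxx = 0.000000, Gamma_yxy = -0.116659, Gamma_yyy = 0.355136; k4 = (-1.631597, -0.138401, -0.364778, 0.045884)
  Y <- Y + (h/6)(k1 + 2k2 + 2k3 + k4): x = 0.3751, y = 0.9455, dx/dtau = -1.6318, dy/dtau = -0.1383
step 3:
  k1: at (x, y) = (0.375074, 0.945540), (dx/dtau, dy/dtau) = (-1.631765, -0.138252); Gamma_xxx = 0.000000, Gamma_xxy = 0.927842, Gamma_xyy = -2.823314, Gamma_yxx = 0.000000, Gamma_yxy = -0.115761, Gamma_yyy = 0.352248; k1 = (-1.631765, -0.138252, -0.364669, 0.045498)
  k2: at (x, y) = (0.211897, 0.931715), (dx/dtau, dy/dtau) = (-1.668232, -0.133702); Gamma_xxx = 0.000000, Gamma_xxy = 0.898813, Gamma_xyy = -2.668708, Gamma_yxx = 0.000000, Gamma_yxy = -0.231126, Gamma_yyy = 0.686248; k2 = (-1.668232, -0.133702, -0.353248, 0.090836)
  k3: at (x, y) = (0.208251, 0.932170), (dx/dtau, dy/dtau) = (-1.667090, -0.129169); Gamma_xxx = 0.000000, Gamma_xxy = 0.896426, Gamma_xyy = -2.663796, Gamma_yxx = 0.000000, Gamma_yxy = -0.235207, Gamma_yyy = 0.698933; k3 = (-1.667090, -0.129169, -0.341621, 0.089635)
  k4: at (x, y) = (0.041656, 0.919707), (dx/dtau, dy/dtau) = (-1.700089, -0.120325); Gamma_xxx = 0.000000, Gamma_xxy = 0.838181, Gamma_xyy = -2.435001, Gamma_yxx = 0.000000, Gamma_yxy = -0.341356, Gamma_yyy = 0.991674; k4 = (-1.700089, -0.120325, -0.307668, 0.125300)
  Y <- Y + (h/6)(k1 + 2k2 + 2k3 + k4): x = 0.0417, y = 0.9194, dx/dtau = -1.7005, dy/dtau = -0.1205


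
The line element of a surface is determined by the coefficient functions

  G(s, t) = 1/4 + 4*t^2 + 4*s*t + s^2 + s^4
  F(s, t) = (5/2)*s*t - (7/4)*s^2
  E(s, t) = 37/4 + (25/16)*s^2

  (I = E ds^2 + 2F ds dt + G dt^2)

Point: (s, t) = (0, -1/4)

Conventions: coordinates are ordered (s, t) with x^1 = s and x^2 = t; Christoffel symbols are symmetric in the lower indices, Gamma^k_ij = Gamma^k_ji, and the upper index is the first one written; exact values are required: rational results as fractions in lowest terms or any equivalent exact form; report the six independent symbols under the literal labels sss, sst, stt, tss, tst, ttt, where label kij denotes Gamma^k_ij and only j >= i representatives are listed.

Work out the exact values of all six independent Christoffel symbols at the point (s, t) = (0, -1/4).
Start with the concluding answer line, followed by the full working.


Answer: Gamma_sss = 0, Gamma_sst = 0, Gamma_stt = 2/37, Gamma_tss = -5/4, Gamma_tst = -1, Gamma_ttt = -2

E = 37/4, F = 0, G = 1/2 at the point
E_s = 0, E_t = 0, F_s = -5/8, F_t = 0, G_s = -1, G_t = -2
EG - F^2 = 37/8;  g^inv = (8/37) * [[1/2, 0], [0, 37/4]]
first-kind symbols [ij,l] = (1/2)(d_i g_jl + d_j g_il - d_l g_ij): [ss,s] = E_s/2 = 0, [ss,t] = F_s - E_t/2 = -5/8, [st,s] = E_t/2 = 0, [st,t] = G_s/2 = -1/2, [tt,s] = F_t - G_s/2 = 1/2, [tt,t] = G_t/2 = -1
Gamma^s_ij = (G*[ij,s] - F*[ij,t])/(EG - F^2), Gamma^t_ij = (E*[ij,t] - F*[ij,s])/(EG - F^2)


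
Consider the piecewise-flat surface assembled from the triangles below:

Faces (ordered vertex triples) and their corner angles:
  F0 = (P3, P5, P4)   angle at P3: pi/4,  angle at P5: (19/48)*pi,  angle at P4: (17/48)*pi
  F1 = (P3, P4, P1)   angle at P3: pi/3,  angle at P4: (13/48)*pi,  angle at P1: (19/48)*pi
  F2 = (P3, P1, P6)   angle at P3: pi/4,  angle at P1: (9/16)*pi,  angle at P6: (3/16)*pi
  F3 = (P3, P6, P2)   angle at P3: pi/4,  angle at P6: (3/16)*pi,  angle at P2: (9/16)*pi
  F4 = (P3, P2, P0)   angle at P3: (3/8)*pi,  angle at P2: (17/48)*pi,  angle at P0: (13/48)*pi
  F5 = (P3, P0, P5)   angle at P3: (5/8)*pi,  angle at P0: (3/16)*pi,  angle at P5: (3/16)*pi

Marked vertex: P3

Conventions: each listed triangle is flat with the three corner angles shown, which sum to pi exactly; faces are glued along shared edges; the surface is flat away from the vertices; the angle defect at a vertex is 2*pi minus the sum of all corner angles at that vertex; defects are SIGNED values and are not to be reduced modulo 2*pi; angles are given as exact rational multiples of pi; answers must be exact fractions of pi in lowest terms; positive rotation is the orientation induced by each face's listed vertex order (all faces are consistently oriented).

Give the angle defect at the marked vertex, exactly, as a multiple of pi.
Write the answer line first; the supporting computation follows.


Answer: defect(P3) = -pi/12

Sum of corner angles at P3: (25/12)*pi
defect = 2*pi - (25/12)*pi


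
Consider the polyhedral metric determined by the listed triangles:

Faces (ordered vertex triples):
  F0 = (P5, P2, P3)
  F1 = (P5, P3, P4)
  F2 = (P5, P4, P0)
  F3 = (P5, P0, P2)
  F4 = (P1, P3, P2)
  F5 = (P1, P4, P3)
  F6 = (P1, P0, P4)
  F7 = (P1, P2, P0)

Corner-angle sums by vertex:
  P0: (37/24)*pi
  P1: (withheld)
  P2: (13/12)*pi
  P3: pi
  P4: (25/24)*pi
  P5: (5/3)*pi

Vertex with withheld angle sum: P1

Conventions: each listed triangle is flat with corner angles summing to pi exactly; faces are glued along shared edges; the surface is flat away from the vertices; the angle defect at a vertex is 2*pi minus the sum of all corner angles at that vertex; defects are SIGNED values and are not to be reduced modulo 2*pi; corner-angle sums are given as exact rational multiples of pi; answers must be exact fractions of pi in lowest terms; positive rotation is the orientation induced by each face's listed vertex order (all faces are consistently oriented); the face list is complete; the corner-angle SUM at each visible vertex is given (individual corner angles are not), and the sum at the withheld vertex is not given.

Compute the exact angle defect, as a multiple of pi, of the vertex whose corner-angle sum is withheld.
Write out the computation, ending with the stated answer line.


V = 6, E = 12, F = 8; chi = V - E + F = 2
Gauss-Bonnet: total defect = 2*pi*chi = 4*pi; visible defects sum to (11/3)*pi

Answer: defect(P1) = pi/3


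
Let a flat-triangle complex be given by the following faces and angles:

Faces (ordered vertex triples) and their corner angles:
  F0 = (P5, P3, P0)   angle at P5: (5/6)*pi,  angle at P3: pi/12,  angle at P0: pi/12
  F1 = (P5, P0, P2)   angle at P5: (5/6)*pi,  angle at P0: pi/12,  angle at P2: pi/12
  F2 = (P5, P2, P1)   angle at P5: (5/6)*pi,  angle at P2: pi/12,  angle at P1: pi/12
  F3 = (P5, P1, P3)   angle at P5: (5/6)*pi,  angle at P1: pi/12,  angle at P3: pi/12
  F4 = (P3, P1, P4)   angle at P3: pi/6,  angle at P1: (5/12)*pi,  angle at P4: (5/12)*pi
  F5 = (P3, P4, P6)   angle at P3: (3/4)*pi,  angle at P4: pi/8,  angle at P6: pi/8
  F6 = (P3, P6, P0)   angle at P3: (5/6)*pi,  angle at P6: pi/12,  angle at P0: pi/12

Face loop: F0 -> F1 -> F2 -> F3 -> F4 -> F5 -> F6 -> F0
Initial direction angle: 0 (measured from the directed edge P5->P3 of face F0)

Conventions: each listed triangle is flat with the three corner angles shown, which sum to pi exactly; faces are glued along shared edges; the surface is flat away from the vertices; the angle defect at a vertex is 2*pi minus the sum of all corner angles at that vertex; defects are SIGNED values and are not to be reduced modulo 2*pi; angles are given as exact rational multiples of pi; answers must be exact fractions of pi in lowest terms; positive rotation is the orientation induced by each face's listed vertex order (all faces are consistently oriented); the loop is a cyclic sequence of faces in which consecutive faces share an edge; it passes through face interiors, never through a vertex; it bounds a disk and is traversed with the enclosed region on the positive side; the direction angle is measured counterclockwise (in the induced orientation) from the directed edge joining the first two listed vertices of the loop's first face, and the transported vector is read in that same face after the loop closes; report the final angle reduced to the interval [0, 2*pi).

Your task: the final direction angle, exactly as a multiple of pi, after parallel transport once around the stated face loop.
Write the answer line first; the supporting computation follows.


Answer: final direction angle = (3/4)*pi

enclosed vertex P3: corner angles sum to (23/12)*pi, defect = 2*pi - (23/12)*pi = pi/12
enclosed vertex P5: corner angles sum to (10/3)*pi, defect = 2*pi - (10/3)*pi = (-4/3)*pi
holonomy = initial angle + sum of enclosed defects (mod 2*pi), positive in the induced orientation
final angle = 0 - (5/4)*pi = (3/4)*pi (mod 2*pi)


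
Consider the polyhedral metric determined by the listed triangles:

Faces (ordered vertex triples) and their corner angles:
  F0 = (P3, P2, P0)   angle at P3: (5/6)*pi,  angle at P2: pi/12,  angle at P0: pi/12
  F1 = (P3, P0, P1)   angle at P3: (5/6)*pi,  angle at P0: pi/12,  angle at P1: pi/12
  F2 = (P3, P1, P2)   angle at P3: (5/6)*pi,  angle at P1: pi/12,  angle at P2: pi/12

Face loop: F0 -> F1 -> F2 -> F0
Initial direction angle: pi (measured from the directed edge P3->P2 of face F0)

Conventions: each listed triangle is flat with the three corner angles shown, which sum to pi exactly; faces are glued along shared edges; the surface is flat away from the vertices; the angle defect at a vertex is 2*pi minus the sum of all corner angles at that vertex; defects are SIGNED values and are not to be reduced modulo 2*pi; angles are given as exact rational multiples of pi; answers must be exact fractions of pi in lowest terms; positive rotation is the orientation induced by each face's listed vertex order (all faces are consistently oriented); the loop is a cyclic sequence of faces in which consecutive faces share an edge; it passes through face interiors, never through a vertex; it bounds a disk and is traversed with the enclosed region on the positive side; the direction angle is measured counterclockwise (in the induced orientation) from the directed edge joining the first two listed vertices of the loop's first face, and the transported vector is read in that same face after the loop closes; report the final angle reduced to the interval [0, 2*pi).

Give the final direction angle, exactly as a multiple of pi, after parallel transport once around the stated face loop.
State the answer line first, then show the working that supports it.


Answer: final direction angle = pi/2

enclosed vertex P3: corner angles sum to (5/2)*pi, defect = 2*pi - (5/2)*pi = -pi/2
transport around the loop rotates by the sum of enclosed defects; add to the initial angle mod 2*pi
final angle = pi - pi/2 = pi/2 (mod 2*pi)


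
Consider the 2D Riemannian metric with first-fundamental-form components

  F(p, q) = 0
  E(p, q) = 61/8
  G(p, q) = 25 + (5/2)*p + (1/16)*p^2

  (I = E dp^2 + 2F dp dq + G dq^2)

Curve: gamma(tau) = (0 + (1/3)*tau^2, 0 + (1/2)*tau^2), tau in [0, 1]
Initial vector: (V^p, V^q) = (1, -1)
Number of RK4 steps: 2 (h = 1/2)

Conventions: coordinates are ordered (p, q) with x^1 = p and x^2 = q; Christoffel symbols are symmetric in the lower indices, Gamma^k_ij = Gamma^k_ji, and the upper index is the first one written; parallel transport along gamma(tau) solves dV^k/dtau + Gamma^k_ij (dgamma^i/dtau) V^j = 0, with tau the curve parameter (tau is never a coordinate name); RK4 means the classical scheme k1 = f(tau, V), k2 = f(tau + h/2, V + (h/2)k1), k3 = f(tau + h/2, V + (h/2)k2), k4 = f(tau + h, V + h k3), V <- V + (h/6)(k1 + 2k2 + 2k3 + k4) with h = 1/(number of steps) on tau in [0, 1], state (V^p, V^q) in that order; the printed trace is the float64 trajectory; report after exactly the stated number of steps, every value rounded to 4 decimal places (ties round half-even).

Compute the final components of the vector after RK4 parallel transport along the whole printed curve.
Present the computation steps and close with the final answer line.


gamma'(tau) = ((2/3)*tau, tau); f(tau, V)^k = -Gamma^k_ij(gamma(tau)) gamma'^i(tau) V^j; h = 1/2; intermediate values shown to 6 dp
curve data and Christoffel symbols at the stage parameters:
  tau = 0.000000: gamma = (0.000000, 0.000000), gamma' = (0.000000, 0.000000); Gamma_ppp = 0.000000, Gamma_ppq = 0.000000, Gamma_pqq = -0.163934, Gamma_qpp = 0.000000, Gamma_qpq = 0.050000, Gamma_qqq = 0.000000
  tau = 0.250000: gamma = (0.020833, 0.031250), gamma' = (0.166667, 0.250000); Gamma_ppp = 0.000000, Gamma_ppq = 0.000000, Gamma_pqq = -0.164105, Gamma_qpp = 0.000000, Gamma_qpq = 0.049948, Gamma_qqq = 0.000000
  tau = 0.500000: gamma = (0.083333, 0.125000), gamma' = (0.333333, 0.500000); Gamma_ppp = 0.000000, Gamma_ppq = 0.000000, Gamma_pqq = -0.164617, Gamma_qpp = 0.000000, Gamma_qpq = 0.049793, Gamma_qqq = 0.000000
  tau = 0.750000: gamma = (0.187500, 0.281250), gamma' = (0.500000, 0.750000); Gamma_ppp = 0.000000, Gamma_ppq = 0.000000, Gamma_pqq = -0.165471, Gamma_qpp = 0.000000, Gamma_qpq = 0.049536, Gamma_qqq = 0.000000
  tau = 1.000000: gamma = (0.333333, 0.500000), gamma' = (0.666667, 1.000000); Gamma_ppp = 0.000000, Gamma_ppq = 0.000000, Gamma_pqq = -0.166667, Gamma_qpp = 0.000000, Gamma_qpq = 0.049180, Gamma_qqq = 0.000000
step 0: V^p = 1.0000, V^q = -1.0000
step 1: k1 = (0.000000, 0.000000), k2 = (-0.041026, -0.004162), k3 = (-0.041069, -0.004026), k4 = (-0.082474, -0.007754); V <- V + (h/6)(k1 + 2k2 + 2k3 + k4): V^p = 0.9794, V^q = -1.0020
step 2: k1 = (-0.082474, -0.007754), k2 = (-0.124594, -0.010756), k3 = (-0.124687, -0.010347), k4 = (-0.167864, -0.012081); V <- V + (h/6)(k1 + 2k2 + 2k3 + k4): V^p = 0.9170, V^q = -1.0072

Answer: V^p = 0.9170, V^q = -1.0072


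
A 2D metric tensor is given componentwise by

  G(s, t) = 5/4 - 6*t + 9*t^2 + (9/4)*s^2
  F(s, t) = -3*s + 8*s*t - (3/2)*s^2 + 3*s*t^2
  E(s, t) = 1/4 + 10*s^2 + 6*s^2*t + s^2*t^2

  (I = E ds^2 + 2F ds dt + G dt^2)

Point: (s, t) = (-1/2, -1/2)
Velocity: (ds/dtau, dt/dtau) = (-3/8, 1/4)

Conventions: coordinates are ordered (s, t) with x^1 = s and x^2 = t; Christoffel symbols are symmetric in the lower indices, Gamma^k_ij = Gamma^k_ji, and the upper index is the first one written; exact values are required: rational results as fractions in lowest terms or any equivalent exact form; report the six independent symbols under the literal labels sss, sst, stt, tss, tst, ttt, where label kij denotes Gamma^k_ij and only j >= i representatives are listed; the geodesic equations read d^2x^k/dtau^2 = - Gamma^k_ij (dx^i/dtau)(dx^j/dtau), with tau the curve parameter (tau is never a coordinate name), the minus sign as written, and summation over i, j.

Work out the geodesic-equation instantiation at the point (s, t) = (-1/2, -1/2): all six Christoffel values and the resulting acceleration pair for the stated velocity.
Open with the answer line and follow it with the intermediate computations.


Answer: Gamma_sss = -2770/1793, Gamma_sst = 1922/1793, Gamma_stt = 254/163, Gamma_tss = -26/163, Gamma_tst = -94/163, Gamma_ttt = -272/163; accelerations (d^2s/dtau^2, d^2t/dtau^2) = (18409/57376, 97/5216)

E = 33/16, F = 11/4, G = 113/16 at the point
E_s = -29/4, E_t = 5/4, F_s = -19/4, F_t = -5/2, G_s = -9/4, G_t = -15
EG - F^2 = 1793/256;  g^inv = (256/1793) * [[113/16, -11/4], [-11/4, 33/16]]
first-kind symbols [ij,l] = (1/2)(d_i g_jl + d_j g_il - d_l g_ij): [ss,s] = E_s/2 = -29/8, [ss,t] = F_s - E_t/2 = -43/8, [st,s] = E_t/2 = 5/8, [st,t] = G_s/2 = -9/8, [tt,s] = F_t - G_s/2 = -11/8, [tt,t] = G_t/2 = -15/2
Gamma^s_ij = (G*[ij,s] - F*[ij,t])/(EG - F^2), Gamma^t_ij = (E*[ij,t] - F*[ij,s])/(EG - F^2)
Gamma_sss = -2770/1793, Gamma_sst = 1922/1793, Gamma_stt = 254/163, Gamma_tss = -26/163, Gamma_tst = -94/163, Gamma_ttt = -272/163
d^2s/dtau^2 = -(Gamma_sss*(-3/8)^2 + 2*Gamma_sst*(-3/8)*(1/4) + Gamma_stt*(1/4)^2) = 18409/57376
d^2t/dtau^2 = -(Gamma_tss*(-3/8)^2 + 2*Gamma_tst*(-3/8)*(1/4) + Gamma_ttt*(1/4)^2) = 97/5216


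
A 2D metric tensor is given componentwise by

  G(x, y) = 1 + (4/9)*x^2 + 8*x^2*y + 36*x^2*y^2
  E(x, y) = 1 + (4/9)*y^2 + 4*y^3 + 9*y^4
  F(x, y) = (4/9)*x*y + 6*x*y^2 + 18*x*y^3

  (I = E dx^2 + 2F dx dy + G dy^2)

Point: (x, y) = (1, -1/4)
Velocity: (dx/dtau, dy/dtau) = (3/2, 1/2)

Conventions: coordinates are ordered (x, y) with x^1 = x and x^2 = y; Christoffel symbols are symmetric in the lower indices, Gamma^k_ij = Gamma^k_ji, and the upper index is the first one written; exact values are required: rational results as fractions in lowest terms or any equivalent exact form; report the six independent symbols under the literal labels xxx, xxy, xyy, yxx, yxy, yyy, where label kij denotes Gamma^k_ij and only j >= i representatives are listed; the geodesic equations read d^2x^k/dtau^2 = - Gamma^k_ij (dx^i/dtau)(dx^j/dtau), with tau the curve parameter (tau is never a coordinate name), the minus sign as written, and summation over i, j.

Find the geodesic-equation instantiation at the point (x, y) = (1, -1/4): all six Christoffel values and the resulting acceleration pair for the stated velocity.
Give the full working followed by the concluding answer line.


E = 2305/2304, F = -5/288, G = 61/36 at the point
E_x = 0, E_y = -5/144, F_x = -5/288, F_y = 59/72, G_x = 25/18, G_y = -10
EG - F^2 = 3905/2304;  g^inv = (2304/3905) * [[61/36, 5/288], [5/288, 2305/2304]]
first-kind symbols [ij,l] = (1/2)(d_i g_jl + d_j g_il - d_l g_ij): [xx,x] = E_x/2 = 0, [xx,y] = F_x - E_y/2 = 0, [xy,x] = E_y/2 = -5/288, [xy,y] = G_x/2 = 25/36, [yy,x] = F_y - G_x/2 = 1/8, [yy,y] = G_y/2 = -5
Gamma^x_ij = (G*[ij,x] - F*[ij,y])/(EG - F^2), Gamma^y_ij = (E*[ij,y] - F*[ij,x])/(EG - F^2)
Gamma_xxx = 0, Gamma_xxy = -8/781, Gamma_xyy = 288/3905, Gamma_yxx = 0, Gamma_yxy = 320/781, Gamma_yyy = -2304/781
d^2x/dtau^2 = -(Gamma_xxx*(3/2)^2 + 2*Gamma_xxy*(3/2)*(1/2) + Gamma_xyy*(1/2)^2) = -12/3905
d^2y/dtau^2 = -(Gamma_yxx*(3/2)^2 + 2*Gamma_yxy*(3/2)*(1/2) + Gamma_yyy*(1/2)^2) = 96/781

Answer: Gamma_xxx = 0, Gamma_xxy = -8/781, Gamma_xyy = 288/3905, Gamma_yxx = 0, Gamma_yxy = 320/781, Gamma_yyy = -2304/781; accelerations (d^2x/dtau^2, d^2y/dtau^2) = (-12/3905, 96/781)


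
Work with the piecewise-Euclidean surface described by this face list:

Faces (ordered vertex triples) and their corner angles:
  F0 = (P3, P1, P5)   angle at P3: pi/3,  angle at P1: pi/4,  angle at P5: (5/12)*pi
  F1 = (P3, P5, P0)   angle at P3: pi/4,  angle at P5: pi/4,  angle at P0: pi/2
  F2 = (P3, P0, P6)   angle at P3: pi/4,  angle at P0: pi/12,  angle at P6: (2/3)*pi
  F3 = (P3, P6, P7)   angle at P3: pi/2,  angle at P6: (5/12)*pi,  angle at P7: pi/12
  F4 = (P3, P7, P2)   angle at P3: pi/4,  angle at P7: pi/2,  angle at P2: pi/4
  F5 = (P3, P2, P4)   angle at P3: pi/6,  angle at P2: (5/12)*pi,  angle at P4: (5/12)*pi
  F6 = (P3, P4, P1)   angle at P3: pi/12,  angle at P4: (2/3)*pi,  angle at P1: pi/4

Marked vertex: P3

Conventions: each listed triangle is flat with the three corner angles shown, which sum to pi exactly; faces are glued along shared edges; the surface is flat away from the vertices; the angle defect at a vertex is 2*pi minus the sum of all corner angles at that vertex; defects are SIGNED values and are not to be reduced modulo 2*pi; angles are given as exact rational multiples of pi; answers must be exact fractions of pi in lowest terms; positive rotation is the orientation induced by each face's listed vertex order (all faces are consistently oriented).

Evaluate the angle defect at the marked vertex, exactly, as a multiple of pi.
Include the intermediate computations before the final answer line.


Sum of corner angles at P3: (11/6)*pi
defect = 2*pi - (11/6)*pi

Answer: defect(P3) = pi/6


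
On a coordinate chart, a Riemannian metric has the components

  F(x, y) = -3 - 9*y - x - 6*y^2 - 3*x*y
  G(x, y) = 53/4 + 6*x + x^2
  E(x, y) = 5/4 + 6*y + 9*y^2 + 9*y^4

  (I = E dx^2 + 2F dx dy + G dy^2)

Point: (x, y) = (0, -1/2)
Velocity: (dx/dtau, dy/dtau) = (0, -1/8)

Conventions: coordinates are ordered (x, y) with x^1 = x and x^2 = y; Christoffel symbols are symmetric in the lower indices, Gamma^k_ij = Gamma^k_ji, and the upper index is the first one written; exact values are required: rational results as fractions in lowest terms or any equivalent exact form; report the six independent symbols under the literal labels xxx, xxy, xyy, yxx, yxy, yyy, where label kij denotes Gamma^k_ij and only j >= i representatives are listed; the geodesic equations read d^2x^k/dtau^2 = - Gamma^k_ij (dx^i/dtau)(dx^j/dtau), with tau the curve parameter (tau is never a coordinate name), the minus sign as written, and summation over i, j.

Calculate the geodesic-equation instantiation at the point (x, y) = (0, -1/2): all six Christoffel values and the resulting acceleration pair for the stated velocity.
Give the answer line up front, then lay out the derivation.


Answer: Gamma_xxx = 0, Gamma_xxy = -60/17, Gamma_xyy = -96/17, Gamma_yxx = 17/53, Gamma_yxy = 12/53, Gamma_yyy = 0; accelerations (d^2x/dtau^2, d^2y/dtau^2) = (3/34, 0)

E = 17/16, F = 0, G = 53/4 at the point
E_x = 0, E_y = -15/2, F_x = 1/2, F_y = -3, G_x = 6, G_y = 0
EG - F^2 = 901/64;  g^inv = (64/901) * [[53/4, 0], [0, 17/16]]
first-kind symbols [ij,l] = (1/2)(d_i g_jl + d_j g_il - d_l g_ij): [xx,x] = E_x/2 = 0, [xx,y] = F_x - E_y/2 = 17/4, [xy,x] = E_y/2 = -15/4, [xy,y] = G_x/2 = 3, [yy,x] = F_y - G_x/2 = -6, [yy,y] = G_y/2 = 0
Gamma^x_ij = (G*[ij,x] - F*[ij,y])/(EG - F^2), Gamma^y_ij = (E*[ij,y] - F*[ij,x])/(EG - F^2)
Gamma_xxx = 0, Gamma_xxy = -60/17, Gamma_xyy = -96/17, Gamma_yxx = 17/53, Gamma_yxy = 12/53, Gamma_yyy = 0
d^2x/dtau^2 = -(Gamma_xxx*(0)^2 + 2*Gamma_xxy*(0)*(-1/8) + Gamma_xyy*(-1/8)^2) = 3/34
d^2y/dtau^2 = -(Gamma_yxx*(0)^2 + 2*Gamma_yxy*(0)*(-1/8) + Gamma_yyy*(-1/8)^2) = 0


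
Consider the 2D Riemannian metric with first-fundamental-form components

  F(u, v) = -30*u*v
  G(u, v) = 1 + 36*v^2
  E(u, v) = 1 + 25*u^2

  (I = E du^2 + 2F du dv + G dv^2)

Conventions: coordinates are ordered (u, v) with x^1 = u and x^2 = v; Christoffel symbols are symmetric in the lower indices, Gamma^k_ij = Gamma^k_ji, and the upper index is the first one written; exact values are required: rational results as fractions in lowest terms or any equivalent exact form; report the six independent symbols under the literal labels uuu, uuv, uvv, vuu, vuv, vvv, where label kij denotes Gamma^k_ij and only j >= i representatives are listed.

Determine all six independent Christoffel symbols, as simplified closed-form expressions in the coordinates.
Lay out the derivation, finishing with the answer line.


E = 1 + 25*u^2; F = -30*u*v; G = 1 + 36*v^2
Gamma^k_ij = (1/2) g^{kl} (d_i g_jl + d_j g_il - d_l g_ij), with g^inv = (1/(EG-F^2)) [[G, -F], [-F, E]]
first partials: E_u = 50*u, E_v = 0, F_u = -30*v, F_v = -30*u, G_u = 0, G_v = 72*v
D = EG - F^2 = 1 + 36*v^2 + 25*u^2
expanded: Gamma^u_uu = (G E_u - 2F F_u + F E_v)/(2D), Gamma^u_uv = (G E_v - F G_u)/(2D), Gamma^u_vv = (2G F_v - G G_u - F G_v)/(2D), Gamma^v_uu = (2E F_u - E E_v - F E_u)/(2D), Gamma^v_uv = (E G_u - F E_v)/(2D), Gamma^v_vv = (E G_v - 2F F_v + F G_u)/(2D); substitute and cancel common factors

Answer: Gamma_uuu = 25*u/(25*u^2 + 36*v^2 + 1), Gamma_uuv = 0, Gamma_uvv = -30*u/(25*u^2 + 36*v^2 + 1), Gamma_vuu = -30*v/(25*u^2 + 36*v^2 + 1), Gamma_vuv = 0, Gamma_vvv = 36*v/(25*u^2 + 36*v^2 + 1)


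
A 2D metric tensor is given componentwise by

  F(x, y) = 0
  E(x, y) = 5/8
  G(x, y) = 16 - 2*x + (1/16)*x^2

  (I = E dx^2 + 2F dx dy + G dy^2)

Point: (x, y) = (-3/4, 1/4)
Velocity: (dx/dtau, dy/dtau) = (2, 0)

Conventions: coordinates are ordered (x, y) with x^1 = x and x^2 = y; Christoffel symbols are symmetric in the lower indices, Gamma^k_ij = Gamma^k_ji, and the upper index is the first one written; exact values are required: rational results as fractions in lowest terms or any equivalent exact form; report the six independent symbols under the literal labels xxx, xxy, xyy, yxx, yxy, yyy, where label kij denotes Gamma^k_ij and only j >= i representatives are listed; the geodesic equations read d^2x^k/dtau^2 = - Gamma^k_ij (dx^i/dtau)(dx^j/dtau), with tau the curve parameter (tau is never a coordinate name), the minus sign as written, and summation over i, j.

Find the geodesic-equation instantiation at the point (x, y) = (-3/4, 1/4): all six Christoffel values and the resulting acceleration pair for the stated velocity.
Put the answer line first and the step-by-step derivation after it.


Answer: Gamma_xxx = 0, Gamma_xxy = 0, Gamma_xyy = 67/40, Gamma_yxx = 0, Gamma_yxy = -4/67, Gamma_yyy = 0; accelerations (d^2x/dtau^2, d^2y/dtau^2) = (0, 0)

E = 5/8, F = 0, G = 4489/256 at the point
E_x = 0, E_y = 0, F_x = 0, F_y = 0, G_x = -67/32, G_y = 0
EG - F^2 = 22445/2048;  g^inv = (2048/22445) * [[4489/256, 0], [0, 5/8]]
first-kind symbols [ij,l] = (1/2)(d_i g_jl + d_j g_il - d_l g_ij): [xx,x] = E_x/2 = 0, [xx,y] = F_x - E_y/2 = 0, [xy,x] = E_y/2 = 0, [xy,y] = G_x/2 = -67/64, [yy,x] = F_y - G_x/2 = 67/64, [yy,y] = G_y/2 = 0
Gamma^x_ij = (G*[ij,x] - F*[ij,y])/(EG - F^2), Gamma^y_ij = (E*[ij,y] - F*[ij,x])/(EG - F^2)
Gamma_xxx = 0, Gamma_xxy = 0, Gamma_xyy = 67/40, Gamma_yxx = 0, Gamma_yxy = -4/67, Gamma_yyy = 0
d^2x/dtau^2 = -(Gamma_xxx*(2)^2 + 2*Gamma_xxy*(2)*(0) + Gamma_xyy*(0)^2) = 0
d^2y/dtau^2 = -(Gamma_yxx*(2)^2 + 2*Gamma_yxy*(2)*(0) + Gamma_yyy*(0)^2) = 0


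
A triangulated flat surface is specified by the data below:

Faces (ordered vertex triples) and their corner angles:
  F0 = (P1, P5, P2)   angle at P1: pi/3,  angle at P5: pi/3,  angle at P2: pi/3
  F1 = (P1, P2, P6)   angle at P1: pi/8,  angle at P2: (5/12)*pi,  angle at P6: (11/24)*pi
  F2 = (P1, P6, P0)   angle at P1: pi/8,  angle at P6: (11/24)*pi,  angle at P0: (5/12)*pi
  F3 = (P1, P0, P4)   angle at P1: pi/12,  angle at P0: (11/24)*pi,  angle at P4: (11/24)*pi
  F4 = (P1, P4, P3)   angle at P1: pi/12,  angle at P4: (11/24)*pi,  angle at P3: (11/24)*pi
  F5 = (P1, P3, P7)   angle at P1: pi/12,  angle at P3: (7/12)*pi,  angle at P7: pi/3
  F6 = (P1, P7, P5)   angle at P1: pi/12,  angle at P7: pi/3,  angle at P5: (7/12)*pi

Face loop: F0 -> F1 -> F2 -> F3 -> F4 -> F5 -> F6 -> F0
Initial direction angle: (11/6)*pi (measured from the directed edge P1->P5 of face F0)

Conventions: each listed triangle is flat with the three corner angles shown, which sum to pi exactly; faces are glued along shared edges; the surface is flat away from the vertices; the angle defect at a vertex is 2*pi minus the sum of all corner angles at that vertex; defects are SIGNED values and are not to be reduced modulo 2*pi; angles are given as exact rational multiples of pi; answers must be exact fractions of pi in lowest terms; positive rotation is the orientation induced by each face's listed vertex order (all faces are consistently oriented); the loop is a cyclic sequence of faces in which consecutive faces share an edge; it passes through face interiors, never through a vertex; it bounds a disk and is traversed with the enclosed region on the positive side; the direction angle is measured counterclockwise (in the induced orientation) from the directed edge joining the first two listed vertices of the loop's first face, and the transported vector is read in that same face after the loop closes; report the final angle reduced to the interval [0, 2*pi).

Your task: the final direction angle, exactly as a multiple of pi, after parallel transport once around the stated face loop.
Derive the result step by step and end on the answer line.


enclosed vertex P1: corner angles sum to (11/12)*pi, defect = 2*pi - (11/12)*pi = (13/12)*pi
holonomy = initial angle + sum of enclosed defects (mod 2*pi), positive in the induced orientation
final angle = (11/6)*pi + (13/12)*pi = (11/12)*pi (mod 2*pi)

Answer: final direction angle = (11/12)*pi


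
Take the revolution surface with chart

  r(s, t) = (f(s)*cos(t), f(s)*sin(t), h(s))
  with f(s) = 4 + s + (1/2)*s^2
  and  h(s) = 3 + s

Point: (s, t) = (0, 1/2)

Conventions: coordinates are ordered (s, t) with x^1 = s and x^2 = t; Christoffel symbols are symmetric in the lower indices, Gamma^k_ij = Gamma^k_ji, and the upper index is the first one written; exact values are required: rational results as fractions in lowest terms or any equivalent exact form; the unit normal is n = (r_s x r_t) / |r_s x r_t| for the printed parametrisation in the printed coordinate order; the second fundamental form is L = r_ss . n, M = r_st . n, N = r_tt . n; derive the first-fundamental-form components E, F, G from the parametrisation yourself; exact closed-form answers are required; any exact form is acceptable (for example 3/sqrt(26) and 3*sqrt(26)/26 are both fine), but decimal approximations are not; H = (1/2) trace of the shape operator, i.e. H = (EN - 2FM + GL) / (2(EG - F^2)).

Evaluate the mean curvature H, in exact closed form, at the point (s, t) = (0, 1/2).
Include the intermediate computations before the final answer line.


f = 4, f' = 1, f'' = 1, h' = 1, h'' = 0
E = 2, F = 0, G = 16; answer radicand W^2 = 2
unnormalised second-form numerators: l = -1, m = 0, n = 4; L = l/sqrt(2), and similarly M = m/sqrt(W^2), N = n/sqrt(W^2)
H = (E*n - 2*F*m + G*l) / (2*(EG - F^2)*sqrt(W^2)); E*n - 2*F*m + G*l = -8, EG - F^2 = 32, so H = (-1/8)/sqrt(2)

Answer: H = -sqrt(2)/16


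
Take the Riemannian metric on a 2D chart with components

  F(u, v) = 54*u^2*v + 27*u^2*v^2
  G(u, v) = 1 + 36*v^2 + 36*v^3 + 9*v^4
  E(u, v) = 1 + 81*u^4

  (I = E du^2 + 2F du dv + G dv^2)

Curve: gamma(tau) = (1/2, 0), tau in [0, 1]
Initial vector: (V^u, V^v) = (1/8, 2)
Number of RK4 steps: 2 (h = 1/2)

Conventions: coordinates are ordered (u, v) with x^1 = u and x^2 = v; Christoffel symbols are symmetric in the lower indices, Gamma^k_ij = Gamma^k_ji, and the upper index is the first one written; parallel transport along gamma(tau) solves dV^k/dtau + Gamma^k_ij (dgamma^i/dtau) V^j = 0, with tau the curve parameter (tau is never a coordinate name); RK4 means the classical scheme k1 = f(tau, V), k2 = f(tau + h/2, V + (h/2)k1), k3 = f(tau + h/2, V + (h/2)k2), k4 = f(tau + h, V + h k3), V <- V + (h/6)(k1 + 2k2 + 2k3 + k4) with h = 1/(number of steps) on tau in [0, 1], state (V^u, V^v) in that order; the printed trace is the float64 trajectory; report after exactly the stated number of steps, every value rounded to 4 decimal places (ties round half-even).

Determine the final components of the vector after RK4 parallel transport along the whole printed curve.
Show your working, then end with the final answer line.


gamma'(tau) = (0, 0); f(tau, V)^k = -Gamma^k_ij(gamma(tau)) gamma'^i(tau) V^j; h = 1/2; intermediate values shown to 6 dp
curve data and Christoffel symbols at the stage parameters:
  tau = 0.000000: gamma = (0.500000, 0.000000), gamma' = (0.000000, 0.000000); Gamma_uuu = 3.340206, Gamma_uuv = 0.000000, Gamma_uvv = 2.226804, Gamma_vuu = 0.000000, Gamma_vuv = 0.000000, Gamma_vvv = 0.000000
  tau = 0.250000: gamma = (0.500000, 0.000000), gamma' = (0.000000, 0.000000); Gamma_uuu = 3.340206, Gamma_uuv = 0.000000, Gamma_uvv = 2.226804, Gamma_vuu = 0.000000, Gamma_vuv = 0.000000, Gamma_vvv = 0.000000
  tau = 0.500000: gamma = (0.500000, 0.000000), gamma' = (0.000000, 0.000000); Gamma_uuu = 3.340206, Gamma_uuv = 0.000000, Gamma_uvv = 2.226804, Gamma_vuu = 0.000000, Gamma_vuv = 0.000000, Gamma_vvv = 0.000000
  tau = 0.750000: gamma = (0.500000, 0.000000), gamma' = (0.000000, 0.000000); Gamma_uuu = 3.340206, Gamma_uuv = 0.000000, Gamma_uvv = 2.226804, Gamma_vuu = 0.000000, Gamma_vuv = 0.000000, Gamma_vvv = 0.000000
  tau = 1.000000: gamma = (0.500000, 0.000000), gamma' = (0.000000, 0.000000); Gamma_uuu = 3.340206, Gamma_uuv = 0.000000, Gamma_uvv = 2.226804, Gamma_vuu = 0.000000, Gamma_vuv = 0.000000, Gamma_vvv = 0.000000
step 0: V^u = 0.1250, V^v = 2.0000
step 1: k1 = (0.000000, 0.000000), k2 = (0.000000, 0.000000), k3 = (0.000000, 0.000000), k4 = (0.000000, 0.000000); V <- V + (h/6)(k1 + 2k2 + 2k3 + k4): V^u = 0.1250, V^v = 2.0000
step 2: k1 = (0.000000, 0.000000), k2 = (0.000000, 0.000000), k3 = (0.000000, 0.000000), k4 = (0.000000, 0.000000); V <- V + (h/6)(k1 + 2k2 + 2k3 + k4): V^u = 0.1250, V^v = 2.0000

Answer: V^u = 0.1250, V^v = 2.0000


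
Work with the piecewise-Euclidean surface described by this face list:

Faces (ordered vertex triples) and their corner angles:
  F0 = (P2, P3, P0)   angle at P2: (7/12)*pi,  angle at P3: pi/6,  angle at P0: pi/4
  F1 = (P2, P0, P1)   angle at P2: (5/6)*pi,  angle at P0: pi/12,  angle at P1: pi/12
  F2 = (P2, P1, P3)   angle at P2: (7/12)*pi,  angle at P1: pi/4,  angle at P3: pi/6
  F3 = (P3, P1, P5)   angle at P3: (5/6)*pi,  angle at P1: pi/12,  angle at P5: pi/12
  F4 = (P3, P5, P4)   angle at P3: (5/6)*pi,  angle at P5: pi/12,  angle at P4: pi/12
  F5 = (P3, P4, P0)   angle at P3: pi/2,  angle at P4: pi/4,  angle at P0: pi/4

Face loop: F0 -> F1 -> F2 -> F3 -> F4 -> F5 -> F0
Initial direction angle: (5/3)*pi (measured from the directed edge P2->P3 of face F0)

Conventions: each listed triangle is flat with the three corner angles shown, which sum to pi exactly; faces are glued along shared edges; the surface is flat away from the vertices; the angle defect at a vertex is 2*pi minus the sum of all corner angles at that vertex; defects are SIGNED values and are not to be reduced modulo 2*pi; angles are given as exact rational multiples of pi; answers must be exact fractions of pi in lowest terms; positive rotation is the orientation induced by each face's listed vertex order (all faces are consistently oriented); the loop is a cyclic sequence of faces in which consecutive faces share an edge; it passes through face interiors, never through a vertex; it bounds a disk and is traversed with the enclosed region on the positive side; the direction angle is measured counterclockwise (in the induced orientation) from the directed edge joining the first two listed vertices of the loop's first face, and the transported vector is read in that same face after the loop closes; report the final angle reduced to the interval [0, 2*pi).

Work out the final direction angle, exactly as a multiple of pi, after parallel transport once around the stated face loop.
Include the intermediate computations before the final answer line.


enclosed vertex P2: corner angles sum to 2*pi, defect = 2*pi - 2*pi = 0
enclosed vertex P3: corner angles sum to (5/2)*pi, defect = 2*pi - (5/2)*pi = -pi/2
the rotation equals the total enclosed defect, so the final angle is initial + defects (mod 2*pi)
final angle = (5/3)*pi - pi/2 = (7/6)*pi (mod 2*pi)

Answer: final direction angle = (7/6)*pi
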